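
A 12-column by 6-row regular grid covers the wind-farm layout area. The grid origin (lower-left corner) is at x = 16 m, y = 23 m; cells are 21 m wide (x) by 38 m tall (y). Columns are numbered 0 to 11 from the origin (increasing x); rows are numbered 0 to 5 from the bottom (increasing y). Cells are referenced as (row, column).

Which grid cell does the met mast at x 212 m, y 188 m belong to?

(4, 9)

Column index: ⌊(212 − 16) / 21⌋ = ⌊9.333⌋ = 9
Row offset from origin: ⌊(188 − 23) / 38⌋ = ⌊4.342⌋ = 4 → row 4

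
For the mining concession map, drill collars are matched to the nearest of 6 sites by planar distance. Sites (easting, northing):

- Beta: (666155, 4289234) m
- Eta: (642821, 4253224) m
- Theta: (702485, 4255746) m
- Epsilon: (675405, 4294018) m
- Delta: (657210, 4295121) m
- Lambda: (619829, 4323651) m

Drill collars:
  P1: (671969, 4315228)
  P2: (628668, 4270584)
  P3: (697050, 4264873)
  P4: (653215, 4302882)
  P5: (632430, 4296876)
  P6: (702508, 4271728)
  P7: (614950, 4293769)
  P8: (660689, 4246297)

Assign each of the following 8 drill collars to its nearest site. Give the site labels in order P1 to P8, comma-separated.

Epsilon, Eta, Theta, Delta, Delta, Theta, Lambda, Eta

P1 → Epsilon (d²=461670196.00)
P2 → Eta (d²=501677009.00)
P3 → Theta (d²=112841354.00)
P4 → Delta (d²=76193146.00)
P5 → Delta (d²=617128425.00)
P6 → Theta (d²=255424853.00)
P7 → Lambda (d²=916738565.00)
P8 → Eta (d²=367248753.00)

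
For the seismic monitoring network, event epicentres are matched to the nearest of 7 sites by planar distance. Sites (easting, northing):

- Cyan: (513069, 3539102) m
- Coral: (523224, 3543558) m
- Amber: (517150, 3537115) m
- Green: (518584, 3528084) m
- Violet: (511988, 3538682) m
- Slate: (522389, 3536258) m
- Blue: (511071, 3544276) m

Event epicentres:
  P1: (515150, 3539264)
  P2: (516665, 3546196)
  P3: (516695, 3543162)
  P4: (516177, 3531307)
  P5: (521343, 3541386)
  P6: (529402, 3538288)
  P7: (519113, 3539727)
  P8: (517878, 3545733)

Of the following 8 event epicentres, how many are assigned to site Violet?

0

P1 → Cyan
P2 → Blue
P3 → Cyan
P4 → Green
P5 → Coral
P6 → Slate
P7 → Amber
P8 → Coral
0 of the 8 go to Violet.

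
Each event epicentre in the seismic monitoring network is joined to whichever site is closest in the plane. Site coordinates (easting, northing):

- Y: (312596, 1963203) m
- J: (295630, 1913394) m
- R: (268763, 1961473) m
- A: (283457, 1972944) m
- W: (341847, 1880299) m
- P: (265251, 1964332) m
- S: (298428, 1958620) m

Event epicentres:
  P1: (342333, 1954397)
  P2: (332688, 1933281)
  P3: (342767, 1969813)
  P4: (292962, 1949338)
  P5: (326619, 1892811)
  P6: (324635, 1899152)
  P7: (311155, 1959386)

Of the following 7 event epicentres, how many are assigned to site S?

1

P1 → Y
P2 → Y
P3 → Y
P4 → S
P5 → W
P6 → W
P7 → Y
1 of the 7 goes to S.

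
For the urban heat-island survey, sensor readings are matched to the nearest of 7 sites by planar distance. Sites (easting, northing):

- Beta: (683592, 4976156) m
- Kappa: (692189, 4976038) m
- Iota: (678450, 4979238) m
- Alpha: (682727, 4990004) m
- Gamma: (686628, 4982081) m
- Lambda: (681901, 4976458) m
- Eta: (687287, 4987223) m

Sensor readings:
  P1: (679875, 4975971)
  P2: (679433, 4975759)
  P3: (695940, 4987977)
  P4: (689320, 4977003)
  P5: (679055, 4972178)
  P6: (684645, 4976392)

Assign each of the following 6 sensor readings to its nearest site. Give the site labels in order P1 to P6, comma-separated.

Lambda, Lambda, Eta, Kappa, Lambda, Beta

P1 → Lambda (d²=4341845.00)
P2 → Lambda (d²=6579625.00)
P3 → Eta (d²=75442925.00)
P4 → Kappa (d²=9162386.00)
P5 → Lambda (d²=26418116.00)
P6 → Beta (d²=1164505.00)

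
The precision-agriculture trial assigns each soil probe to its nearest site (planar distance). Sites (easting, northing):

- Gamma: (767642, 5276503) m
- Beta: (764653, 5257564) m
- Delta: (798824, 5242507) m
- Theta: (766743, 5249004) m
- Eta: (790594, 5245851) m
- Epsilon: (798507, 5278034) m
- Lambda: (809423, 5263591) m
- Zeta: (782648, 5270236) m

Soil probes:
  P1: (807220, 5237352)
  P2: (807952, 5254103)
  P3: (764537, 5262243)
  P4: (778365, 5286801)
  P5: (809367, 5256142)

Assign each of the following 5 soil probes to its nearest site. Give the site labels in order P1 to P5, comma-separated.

Delta, Lambda, Beta, Gamma, Lambda

P1 → Delta (d²=97066841.00)
P2 → Lambda (d²=92185985.00)
P3 → Beta (d²=21906497.00)
P4 → Gamma (d²=221031533.00)
P5 → Lambda (d²=55490737.00)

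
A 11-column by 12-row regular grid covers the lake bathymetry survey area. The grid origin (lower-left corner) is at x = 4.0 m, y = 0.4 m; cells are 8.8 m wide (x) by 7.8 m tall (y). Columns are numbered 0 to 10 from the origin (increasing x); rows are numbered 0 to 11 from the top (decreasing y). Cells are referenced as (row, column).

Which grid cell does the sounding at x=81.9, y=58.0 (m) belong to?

Column index: ⌊(81.9 − 4.0) / 8.8⌋ = ⌊8.852⌋ = 8
Row offset from origin: ⌊(58.0 − 0.4) / 7.8⌋ = ⌊7.385⌋ = 7 → row 4 (counted from top)

(4, 8)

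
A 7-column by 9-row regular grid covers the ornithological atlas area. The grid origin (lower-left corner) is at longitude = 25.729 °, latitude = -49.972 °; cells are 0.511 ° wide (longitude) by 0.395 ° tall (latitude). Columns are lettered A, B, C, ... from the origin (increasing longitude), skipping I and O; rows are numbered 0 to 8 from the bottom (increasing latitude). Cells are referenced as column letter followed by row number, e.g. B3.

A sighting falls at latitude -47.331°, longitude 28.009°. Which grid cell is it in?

E6

Column index: ⌊(28.009 − 25.729) / 0.511⌋ = ⌊4.462⌋ = 4 → column E
Row offset from origin: ⌊(-47.331 − -49.972) / 0.395⌋ = ⌊6.686⌋ = 6 → row 6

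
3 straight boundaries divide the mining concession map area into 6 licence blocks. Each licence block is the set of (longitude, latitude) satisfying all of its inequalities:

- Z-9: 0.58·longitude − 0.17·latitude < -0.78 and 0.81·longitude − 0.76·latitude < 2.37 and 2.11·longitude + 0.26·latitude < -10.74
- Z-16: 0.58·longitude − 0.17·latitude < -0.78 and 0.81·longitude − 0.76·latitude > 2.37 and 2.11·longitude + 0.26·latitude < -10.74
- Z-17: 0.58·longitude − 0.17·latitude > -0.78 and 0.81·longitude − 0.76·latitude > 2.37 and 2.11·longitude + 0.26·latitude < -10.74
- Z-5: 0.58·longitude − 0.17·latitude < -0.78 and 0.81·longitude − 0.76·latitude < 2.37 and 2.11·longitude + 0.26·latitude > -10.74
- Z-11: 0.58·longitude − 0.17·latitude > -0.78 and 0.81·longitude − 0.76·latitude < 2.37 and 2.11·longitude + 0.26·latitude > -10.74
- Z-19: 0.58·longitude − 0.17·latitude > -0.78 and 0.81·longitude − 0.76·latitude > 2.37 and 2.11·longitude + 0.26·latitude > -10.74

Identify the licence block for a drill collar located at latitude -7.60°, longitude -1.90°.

0.58·-1.90 − 0.17·-7.60 = 0.190, which is > -0.78
0.81·-1.90 − 0.76·-7.60 = 4.237, which is > 2.37
2.11·-1.90 + 0.26·-7.60 = -5.985, which is > -10.74
This sign pattern matches Z-19.

Z-19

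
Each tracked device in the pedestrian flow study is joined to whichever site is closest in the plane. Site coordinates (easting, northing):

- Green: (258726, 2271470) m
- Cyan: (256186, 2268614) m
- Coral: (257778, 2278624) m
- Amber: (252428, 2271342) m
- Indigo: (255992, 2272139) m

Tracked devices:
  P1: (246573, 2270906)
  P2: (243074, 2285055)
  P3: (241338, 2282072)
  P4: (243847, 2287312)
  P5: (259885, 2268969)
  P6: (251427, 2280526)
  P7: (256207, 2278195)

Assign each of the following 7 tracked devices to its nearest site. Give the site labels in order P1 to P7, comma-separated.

Amber, Coral, Amber, Coral, Green, Coral, Coral

P1 → Amber (d²=34471121.00)
P2 → Coral (d²=257565377.00)
P3 → Amber (d²=238121000.00)
P4 → Coral (d²=269554105.00)
P5 → Green (d²=7598282.00)
P6 → Coral (d²=43952805.00)
P7 → Coral (d²=2652082.00)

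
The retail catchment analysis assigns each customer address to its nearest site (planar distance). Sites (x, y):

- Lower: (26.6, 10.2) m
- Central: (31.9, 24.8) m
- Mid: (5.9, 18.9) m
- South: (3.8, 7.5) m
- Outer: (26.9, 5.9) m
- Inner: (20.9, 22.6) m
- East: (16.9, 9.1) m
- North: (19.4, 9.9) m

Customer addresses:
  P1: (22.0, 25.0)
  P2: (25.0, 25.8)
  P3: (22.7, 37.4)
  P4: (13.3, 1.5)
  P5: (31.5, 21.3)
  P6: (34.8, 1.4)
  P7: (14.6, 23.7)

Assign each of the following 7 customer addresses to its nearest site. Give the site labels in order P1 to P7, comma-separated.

Inner, Inner, Inner, East, Central, Outer, Inner

P1 → Inner (d²=6.97)
P2 → Inner (d²=27.05)
P3 → Inner (d²=222.28)
P4 → East (d²=70.72)
P5 → Central (d²=12.41)
P6 → Outer (d²=82.66)
P7 → Inner (d²=40.90)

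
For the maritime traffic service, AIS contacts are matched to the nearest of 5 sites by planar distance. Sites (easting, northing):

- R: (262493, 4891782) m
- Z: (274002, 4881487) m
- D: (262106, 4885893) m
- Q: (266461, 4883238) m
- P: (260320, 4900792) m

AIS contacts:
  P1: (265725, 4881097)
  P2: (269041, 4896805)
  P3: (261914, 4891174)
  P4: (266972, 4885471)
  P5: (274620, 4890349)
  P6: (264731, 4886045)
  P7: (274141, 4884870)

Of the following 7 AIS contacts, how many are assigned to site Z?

P1 → Q
P2 → R
P3 → R
P4 → Q
P5 → Z
P6 → D
P7 → Z
2 of the 7 go to Z.

2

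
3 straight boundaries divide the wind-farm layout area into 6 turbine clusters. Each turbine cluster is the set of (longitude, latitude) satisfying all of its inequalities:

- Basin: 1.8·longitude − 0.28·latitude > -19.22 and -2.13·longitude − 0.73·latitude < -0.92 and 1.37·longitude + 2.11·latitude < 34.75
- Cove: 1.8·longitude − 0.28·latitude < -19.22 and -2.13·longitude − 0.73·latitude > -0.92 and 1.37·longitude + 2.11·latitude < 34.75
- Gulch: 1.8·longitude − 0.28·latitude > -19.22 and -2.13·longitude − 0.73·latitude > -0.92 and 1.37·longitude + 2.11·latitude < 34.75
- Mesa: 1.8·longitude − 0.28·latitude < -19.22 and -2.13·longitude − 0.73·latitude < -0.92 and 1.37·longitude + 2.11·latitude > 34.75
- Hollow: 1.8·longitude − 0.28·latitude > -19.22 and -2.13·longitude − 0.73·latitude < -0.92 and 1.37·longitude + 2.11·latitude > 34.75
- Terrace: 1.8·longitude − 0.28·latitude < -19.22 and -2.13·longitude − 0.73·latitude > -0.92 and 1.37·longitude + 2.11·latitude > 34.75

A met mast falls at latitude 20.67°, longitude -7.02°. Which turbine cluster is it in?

1.8·-7.02 − 0.28·20.67 = -18.424, which is > -19.22
-2.13·-7.02 − 0.73·20.67 = -0.137, which is > -0.92
1.37·-7.02 + 2.11·20.67 = 33.996, which is < 34.75
This sign pattern matches Gulch.

Gulch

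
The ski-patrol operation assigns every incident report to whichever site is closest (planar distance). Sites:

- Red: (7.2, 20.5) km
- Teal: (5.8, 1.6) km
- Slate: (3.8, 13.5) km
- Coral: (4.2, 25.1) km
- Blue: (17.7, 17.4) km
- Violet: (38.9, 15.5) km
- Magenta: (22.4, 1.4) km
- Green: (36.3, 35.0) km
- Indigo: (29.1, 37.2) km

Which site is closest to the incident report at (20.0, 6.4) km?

Magenta

Squared distances to each site:
Red: 362.650; Teal: 224.680; Slate: 312.850; Coral: 599.330; Blue: 126.290; Violet: 440.020; Magenta: 30.760; Green: 1083.650; Indigo: 1031.450.
Minimum at Magenta.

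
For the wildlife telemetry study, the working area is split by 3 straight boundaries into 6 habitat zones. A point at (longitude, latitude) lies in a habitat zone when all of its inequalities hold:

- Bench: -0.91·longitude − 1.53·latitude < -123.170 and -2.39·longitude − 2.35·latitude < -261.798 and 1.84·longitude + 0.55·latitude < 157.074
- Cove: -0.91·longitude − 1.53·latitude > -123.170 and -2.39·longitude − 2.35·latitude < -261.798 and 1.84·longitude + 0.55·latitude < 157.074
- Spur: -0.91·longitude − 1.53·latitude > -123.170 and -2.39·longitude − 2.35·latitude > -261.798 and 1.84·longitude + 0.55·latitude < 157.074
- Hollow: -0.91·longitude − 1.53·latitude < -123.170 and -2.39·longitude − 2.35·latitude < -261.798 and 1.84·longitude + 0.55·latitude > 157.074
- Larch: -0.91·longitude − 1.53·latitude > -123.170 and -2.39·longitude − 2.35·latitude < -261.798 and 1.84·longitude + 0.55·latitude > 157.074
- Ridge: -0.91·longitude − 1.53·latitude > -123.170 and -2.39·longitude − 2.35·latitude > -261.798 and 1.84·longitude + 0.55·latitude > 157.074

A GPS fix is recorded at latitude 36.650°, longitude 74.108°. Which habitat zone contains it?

-0.91·74.108 − 1.53·36.650 = -123.513, which is < -123.170
-2.39·74.108 − 2.35·36.650 = -263.246, which is < -261.798
1.84·74.108 + 0.55·36.650 = 156.516, which is < 157.074
This sign pattern matches Bench.

Bench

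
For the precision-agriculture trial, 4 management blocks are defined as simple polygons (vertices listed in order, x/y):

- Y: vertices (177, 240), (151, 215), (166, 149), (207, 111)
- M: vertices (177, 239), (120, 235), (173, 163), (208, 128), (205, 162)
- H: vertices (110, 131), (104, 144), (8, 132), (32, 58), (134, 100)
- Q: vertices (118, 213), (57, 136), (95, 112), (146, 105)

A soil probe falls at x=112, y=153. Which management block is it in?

Q

Cast a ray rightward from (112, 153). For each polygon, the edges (by vertex number in listed order) whose endpoints lie on opposite sides of y = 153, where each meets that height, and whether that is right or left of the point:
Y: 2–3 at x≈165.1 (right), 4–1 at x≈197.2 (right) → 2 crossings.
M: 3–4 at x≈183.0 (right), 4–5 at x≈205.8 (right) → 2 crossings.
H: no edge straddles that height → 0 crossings.
Q: 1–2 at x≈70.5 (left), 4–1 at x≈133.6 (right) → 1 crossing.
Only Q has an odd count, so the point is inside Q.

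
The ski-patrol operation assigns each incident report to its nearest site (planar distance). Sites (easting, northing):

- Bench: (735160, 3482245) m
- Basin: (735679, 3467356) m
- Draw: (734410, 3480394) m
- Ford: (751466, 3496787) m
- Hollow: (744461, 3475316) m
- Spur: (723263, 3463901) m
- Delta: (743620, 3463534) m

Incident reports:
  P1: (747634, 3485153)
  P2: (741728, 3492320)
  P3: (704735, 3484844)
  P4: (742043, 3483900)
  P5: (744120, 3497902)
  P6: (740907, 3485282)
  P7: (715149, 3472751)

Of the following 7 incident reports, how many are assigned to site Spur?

2

P1 → Hollow
P2 → Ford
P3 → Spur
P4 → Bench
P5 → Ford
P6 → Bench
P7 → Spur
2 of the 7 go to Spur.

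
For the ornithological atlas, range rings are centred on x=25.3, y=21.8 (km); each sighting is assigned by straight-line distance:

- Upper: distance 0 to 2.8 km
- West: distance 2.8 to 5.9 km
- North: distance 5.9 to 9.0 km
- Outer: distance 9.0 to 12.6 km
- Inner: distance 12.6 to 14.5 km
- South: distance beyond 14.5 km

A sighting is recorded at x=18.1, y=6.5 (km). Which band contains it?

South

Distance = √((18.1−25.3)² + (6.5−21.8)²) = √(51.840 + 234.090) = 16.909 km.
14.5 ≤ 16.909 < ∞ → South.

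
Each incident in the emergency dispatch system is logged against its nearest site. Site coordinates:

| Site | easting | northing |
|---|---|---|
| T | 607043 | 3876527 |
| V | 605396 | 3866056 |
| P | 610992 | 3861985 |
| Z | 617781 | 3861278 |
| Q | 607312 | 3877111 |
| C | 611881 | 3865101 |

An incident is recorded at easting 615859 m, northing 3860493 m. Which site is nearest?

Z

Squared distances to each site:
T: 334811012.000; V: 140421338.000; P: 25913753.000; Z: 4310309.000; Q: 349209133.000; C: 37058148.000.
Minimum at Z.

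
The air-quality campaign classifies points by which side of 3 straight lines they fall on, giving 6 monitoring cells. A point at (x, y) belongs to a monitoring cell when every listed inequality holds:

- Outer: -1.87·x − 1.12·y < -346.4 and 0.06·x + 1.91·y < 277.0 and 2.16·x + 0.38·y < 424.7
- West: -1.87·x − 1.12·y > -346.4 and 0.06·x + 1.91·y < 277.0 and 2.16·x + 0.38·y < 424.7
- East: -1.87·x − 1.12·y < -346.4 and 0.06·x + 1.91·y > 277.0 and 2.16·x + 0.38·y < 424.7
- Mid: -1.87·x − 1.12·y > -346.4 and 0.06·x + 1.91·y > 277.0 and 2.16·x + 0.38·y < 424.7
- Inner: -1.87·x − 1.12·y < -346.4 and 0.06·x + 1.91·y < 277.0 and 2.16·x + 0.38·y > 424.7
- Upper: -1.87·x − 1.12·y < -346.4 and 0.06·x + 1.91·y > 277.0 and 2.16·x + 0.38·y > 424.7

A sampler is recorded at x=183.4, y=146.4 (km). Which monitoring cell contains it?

-1.87·183.4 − 1.12·146.4 = -506.926, which is < -346.4
0.06·183.4 + 1.91·146.4 = 290.628, which is > 277.0
2.16·183.4 + 0.38·146.4 = 451.776, which is > 424.7
This sign pattern matches Upper.

Upper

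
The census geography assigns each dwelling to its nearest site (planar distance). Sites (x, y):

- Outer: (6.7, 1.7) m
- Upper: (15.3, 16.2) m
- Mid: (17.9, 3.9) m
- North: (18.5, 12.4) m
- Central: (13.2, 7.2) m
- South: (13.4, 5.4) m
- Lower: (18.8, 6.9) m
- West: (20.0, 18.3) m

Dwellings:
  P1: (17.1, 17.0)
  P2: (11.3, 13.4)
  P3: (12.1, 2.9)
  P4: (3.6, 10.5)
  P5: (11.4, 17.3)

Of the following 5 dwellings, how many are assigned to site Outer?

1

P1 → Upper
P2 → Upper
P3 → South
P4 → Outer
P5 → Upper
1 of the 5 goes to Outer.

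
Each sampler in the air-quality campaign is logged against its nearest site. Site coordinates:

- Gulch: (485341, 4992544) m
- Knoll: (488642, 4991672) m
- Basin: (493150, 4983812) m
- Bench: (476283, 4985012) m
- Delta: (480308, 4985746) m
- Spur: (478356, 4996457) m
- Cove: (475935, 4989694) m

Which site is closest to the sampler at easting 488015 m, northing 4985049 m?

Basin

Squared distances to each site:
Gulch: 63325301.000; Knoll: 44257258.000; Basin: 27898394.000; Bench: 137641193.000; Delta: 59883658.000; Spur: 223438745.000; Cove: 167502425.000.
Minimum at Basin.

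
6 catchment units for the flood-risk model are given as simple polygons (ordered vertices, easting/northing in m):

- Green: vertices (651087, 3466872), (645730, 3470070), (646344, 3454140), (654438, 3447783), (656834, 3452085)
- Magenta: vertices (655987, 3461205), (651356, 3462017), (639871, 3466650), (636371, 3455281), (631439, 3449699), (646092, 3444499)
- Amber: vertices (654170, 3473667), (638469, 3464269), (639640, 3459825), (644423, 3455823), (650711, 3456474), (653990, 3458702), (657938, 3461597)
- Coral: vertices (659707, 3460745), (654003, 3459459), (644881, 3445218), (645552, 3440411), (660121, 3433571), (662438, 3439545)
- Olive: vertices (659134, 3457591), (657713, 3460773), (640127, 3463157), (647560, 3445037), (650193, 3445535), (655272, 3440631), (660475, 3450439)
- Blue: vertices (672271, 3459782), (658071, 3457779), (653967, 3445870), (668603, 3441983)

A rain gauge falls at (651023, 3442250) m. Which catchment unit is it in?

Coral

Cast a ray rightward from (651023, 3442250). For each polygon, the edges (by vertex number in listed order) whose endpoints lie on opposite sides of northing = 3442250, where each meets that height, and whether that is right or left of the point:
Green: no edge straddles that height → 0 crossings.
Magenta: no edge straddles that height → 0 crossings.
Amber: no edge straddles that height → 0 crossings.
Coral: 3–4 at easting≈645295.3 (left), 6–1 at easting≈662089.5 (right) → 1 crossing.
Olive: 5–6 at easting≈653595.2 (right), 6–7 at easting≈656130.9 (right) → 2 crossings.
Blue: 3–4 at easting≈667597.6 (right), 4–1 at easting≈668658.0 (right) → 2 crossings.
Only Coral has an odd count, so the point is inside Coral.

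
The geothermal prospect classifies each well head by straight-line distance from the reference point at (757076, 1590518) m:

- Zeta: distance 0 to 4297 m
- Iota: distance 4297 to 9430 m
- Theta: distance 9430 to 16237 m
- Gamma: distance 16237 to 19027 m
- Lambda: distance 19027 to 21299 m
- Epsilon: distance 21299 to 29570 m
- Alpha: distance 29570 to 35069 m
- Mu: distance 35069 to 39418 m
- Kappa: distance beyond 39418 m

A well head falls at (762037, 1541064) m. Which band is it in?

Kappa

Distance = √((762037−757076)² + (1541064−1590518)²) = √(24611521.000 + 2445698116.000) = 49702.210 m.
39418 ≤ 49702.210 < ∞ → Kappa.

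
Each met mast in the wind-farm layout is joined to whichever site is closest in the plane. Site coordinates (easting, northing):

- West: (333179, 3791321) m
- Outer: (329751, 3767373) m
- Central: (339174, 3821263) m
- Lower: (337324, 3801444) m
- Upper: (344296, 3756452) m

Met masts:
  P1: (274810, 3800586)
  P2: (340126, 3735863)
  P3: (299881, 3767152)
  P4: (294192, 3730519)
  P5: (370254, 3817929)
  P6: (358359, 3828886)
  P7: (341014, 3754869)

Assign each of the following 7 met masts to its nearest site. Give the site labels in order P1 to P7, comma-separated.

West, Upper, Outer, Outer, Central, Central, Upper

P1 → West (d²=3492780386.00)
P2 → Upper (d²=441295821.00)
P3 → Outer (d²=892265741.00)
P4 → Outer (d²=2622659797.00)
P5 → Central (d²=977081956.00)
P6 → Central (d²=426174354.00)
P7 → Upper (d²=13277413.00)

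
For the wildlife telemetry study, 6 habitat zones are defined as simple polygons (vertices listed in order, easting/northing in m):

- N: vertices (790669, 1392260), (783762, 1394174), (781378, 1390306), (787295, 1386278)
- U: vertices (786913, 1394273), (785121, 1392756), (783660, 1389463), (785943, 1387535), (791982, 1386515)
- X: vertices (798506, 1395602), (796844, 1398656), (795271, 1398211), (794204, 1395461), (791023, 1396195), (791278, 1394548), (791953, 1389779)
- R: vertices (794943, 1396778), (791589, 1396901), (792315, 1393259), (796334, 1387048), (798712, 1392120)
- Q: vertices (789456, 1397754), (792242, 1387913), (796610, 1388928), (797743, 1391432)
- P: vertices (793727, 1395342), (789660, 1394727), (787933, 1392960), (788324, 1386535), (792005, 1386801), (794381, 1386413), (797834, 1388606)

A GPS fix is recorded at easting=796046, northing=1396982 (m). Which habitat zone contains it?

Cast a ray rightward from (796046, 1396982). For each polygon, the edges (by vertex number in listed order) whose endpoints lie on opposite sides of northing = 1396982, where each meets that height, and whether that is right or left of the point:
N: no edge straddles that height → 0 crossings.
U: no edge straddles that height → 0 crossings.
X: 1–2 at easting≈797755.0 (right), 3–4 at easting≈794794.1 (left) → 1 crossing.
R: no edge straddles that height → 0 crossings.
Q: 1–2 at easting≈789674.6 (left), 4–1 at easting≈790468.0 (left) → 0 crossings.
P: no edge straddles that height → 0 crossings.
Only X has an odd count, so the point is inside X.

X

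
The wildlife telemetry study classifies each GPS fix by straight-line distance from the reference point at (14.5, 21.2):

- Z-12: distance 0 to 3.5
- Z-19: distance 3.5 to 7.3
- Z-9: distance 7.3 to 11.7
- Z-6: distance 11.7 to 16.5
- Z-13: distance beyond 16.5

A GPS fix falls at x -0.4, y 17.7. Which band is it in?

Distance = √((-0.4−14.5)² + (17.7−21.2)²) = √(222.010 + 12.250) = 15.306.
11.7 ≤ 15.306 < 16.5 → Z-6.

Z-6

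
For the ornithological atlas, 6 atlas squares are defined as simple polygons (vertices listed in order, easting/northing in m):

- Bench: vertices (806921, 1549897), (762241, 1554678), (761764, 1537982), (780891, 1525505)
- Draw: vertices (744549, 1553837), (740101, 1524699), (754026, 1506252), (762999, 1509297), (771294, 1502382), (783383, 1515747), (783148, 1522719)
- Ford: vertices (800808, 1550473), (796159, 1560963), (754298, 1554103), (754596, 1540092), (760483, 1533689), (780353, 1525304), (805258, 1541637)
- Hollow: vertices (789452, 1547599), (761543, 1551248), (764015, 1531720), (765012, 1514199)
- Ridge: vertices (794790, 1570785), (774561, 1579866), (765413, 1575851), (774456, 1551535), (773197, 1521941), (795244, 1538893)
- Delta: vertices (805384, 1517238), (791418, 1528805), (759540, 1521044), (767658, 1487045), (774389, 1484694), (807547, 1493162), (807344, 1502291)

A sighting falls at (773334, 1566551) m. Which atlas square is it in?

Cast a ray rightward from (773334, 1566551). For each polygon, the edges (by vertex number in listed order) whose endpoints lie on opposite sides of northing = 1566551, where each meets that height, and whether that is right or left of the point:
Bench: no edge straddles that height → 0 crossings.
Draw: no edge straddles that height → 0 crossings.
Ford: no edge straddles that height → 0 crossings.
Hollow: no edge straddles that height → 0 crossings.
Ridge: 3–4 at easting≈768871.6 (left), 6–1 at easting≈794850.3 (right) → 1 crossing.
Delta: no edge straddles that height → 0 crossings.
Only Ridge has an odd count, so the point is inside Ridge.

Ridge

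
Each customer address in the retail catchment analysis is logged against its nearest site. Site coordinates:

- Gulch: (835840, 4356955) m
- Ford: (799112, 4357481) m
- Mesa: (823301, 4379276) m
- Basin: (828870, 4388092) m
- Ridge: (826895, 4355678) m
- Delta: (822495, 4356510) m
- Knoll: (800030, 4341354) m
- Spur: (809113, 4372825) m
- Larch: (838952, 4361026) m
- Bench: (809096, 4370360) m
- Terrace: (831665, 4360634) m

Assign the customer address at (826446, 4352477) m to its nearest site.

Ridge

Squared distances to each site:
Gulch: 108299720.000; Ford: 772187572.000; Mesa: 728077426.000; Basin: 1274304001.000; Ridge: 10448002.000; Delta: 31875490.000; Knoll: 821526185.000; Spur: 714473993.000; Larch: 229485437.000; Bench: 620824189.000; Terrace: 93774610.000.
Minimum at Ridge.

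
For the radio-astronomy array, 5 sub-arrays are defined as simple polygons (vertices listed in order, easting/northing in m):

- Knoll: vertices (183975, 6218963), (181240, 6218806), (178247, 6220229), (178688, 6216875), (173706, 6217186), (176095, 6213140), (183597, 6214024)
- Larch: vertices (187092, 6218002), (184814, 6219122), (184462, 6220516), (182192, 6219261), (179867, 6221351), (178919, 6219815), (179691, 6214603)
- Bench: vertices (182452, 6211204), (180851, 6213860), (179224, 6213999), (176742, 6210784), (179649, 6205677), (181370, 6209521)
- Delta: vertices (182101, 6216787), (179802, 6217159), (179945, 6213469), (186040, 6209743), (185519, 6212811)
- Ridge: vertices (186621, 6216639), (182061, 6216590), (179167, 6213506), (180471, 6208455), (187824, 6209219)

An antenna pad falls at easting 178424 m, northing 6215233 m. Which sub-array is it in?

Knoll

Cast a ray rightward from (178424, 6215233). For each polygon, the edges (by vertex number in listed order) whose endpoints lie on opposite sides of northing = 6215233, where each meets that height, and whether that is right or left of the point:
Knoll: 5–6 at easting≈174859.2 (left), 7–1 at easting≈183689.5 (right) → 1 crossing.
Larch: 6–7 at easting≈179597.7 (right), 7–1 at easting≈181062.8 (right) → 2 crossings.
Bench: no edge straddles that height → 0 crossings.
Delta: 2–3 at easting≈179876.6 (right), 5–1 at easting≈183436.9 (right) → 2 crossings.
Ridge: 2–3 at easting≈180787.6 (right), 5–1 at easting≈186849.0 (right) → 2 crossings.
Only Knoll has an odd count, so the point is inside Knoll.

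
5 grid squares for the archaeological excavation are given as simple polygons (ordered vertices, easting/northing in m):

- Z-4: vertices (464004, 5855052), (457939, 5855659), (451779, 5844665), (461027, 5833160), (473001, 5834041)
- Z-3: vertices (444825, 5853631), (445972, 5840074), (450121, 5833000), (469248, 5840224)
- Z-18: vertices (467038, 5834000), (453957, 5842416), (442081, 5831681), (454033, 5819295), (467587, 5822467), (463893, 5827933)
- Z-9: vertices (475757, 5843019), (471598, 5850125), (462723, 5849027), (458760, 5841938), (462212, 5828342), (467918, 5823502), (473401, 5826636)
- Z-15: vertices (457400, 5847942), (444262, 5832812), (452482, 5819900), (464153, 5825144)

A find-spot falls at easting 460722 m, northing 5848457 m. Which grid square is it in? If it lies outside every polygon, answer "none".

Cast a ray rightward from (460722, 5848457). For each polygon, the edges (by vertex number in listed order) whose endpoints lie on opposite sides of northing = 5848457, where each meets that height, and whether that is right or left of the point:
Z-4: 2–3 at easting≈453903.7 (left), 5–1 at easting≈466828.0 (right) → 1 crossing.
Z-3: 1–2 at easting≈445262.8 (left), 4–1 at easting≈454250.3 (left) → 0 crossings.
Z-18: no edge straddles that height → 0 crossings.
Z-9: 1–2 at easting≈472574.2 (right), 3–4 at easting≈462404.3 (right) → 2 crossings.
Z-15: no edge straddles that height → 0 crossings.
Only Z-4 has an odd count, so the point is inside Z-4.

Z-4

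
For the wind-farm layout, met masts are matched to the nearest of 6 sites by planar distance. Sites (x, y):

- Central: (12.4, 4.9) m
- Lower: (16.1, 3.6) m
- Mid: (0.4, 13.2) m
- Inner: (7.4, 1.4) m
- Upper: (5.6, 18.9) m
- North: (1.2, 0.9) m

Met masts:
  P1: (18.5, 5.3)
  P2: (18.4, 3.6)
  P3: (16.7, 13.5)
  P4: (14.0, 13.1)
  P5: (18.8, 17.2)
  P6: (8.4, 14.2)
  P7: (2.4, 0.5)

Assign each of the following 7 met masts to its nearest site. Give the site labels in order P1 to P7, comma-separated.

Lower, Lower, Central, Central, Upper, Upper, North

P1 → Lower (d²=8.65)
P2 → Lower (d²=5.29)
P3 → Central (d²=92.45)
P4 → Central (d²=69.80)
P5 → Upper (d²=177.13)
P6 → Upper (d²=29.93)
P7 → North (d²=1.60)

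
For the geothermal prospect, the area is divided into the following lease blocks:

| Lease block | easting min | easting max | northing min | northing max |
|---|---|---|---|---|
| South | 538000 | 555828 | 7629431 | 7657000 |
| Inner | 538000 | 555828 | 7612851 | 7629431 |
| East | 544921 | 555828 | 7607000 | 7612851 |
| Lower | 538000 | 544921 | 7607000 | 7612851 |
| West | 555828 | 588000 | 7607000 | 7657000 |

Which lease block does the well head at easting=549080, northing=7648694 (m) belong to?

The point has easting = 549080 and northing = 7648694.
Only South satisfies 538000 ≤ easting ≤ 555828 and 7629431 ≤ northing ≤ 7657000.

South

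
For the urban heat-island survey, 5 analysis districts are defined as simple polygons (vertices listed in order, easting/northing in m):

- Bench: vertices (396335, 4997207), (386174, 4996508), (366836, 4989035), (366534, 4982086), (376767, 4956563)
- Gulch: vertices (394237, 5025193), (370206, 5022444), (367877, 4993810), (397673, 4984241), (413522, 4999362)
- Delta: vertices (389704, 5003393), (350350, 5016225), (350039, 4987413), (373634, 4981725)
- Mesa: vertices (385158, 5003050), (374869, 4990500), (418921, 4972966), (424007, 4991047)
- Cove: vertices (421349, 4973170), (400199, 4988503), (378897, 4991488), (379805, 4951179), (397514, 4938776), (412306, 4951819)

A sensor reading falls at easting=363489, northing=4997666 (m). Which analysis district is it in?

Delta

Cast a ray rightward from (363489, 4997666). For each polygon, the edges (by vertex number in listed order) whose endpoints lie on opposite sides of northing = 4997666, where each meets that height, and whether that is right or left of the point:
Bench: no edge straddles that height → 0 crossings.
Gulch: 2–3 at easting≈368190.6 (right), 4–5 at easting≈411744.3 (right) → 2 crossings.
Delta: 2–3 at easting≈350149.7 (left), 4–1 at easting≈385456.6 (right) → 1 crossing.
Mesa: 1–2 at easting≈380744.0 (right), 4–1 at easting≈402583.9 (right) → 2 crossings.
Cove: no edge straddles that height → 0 crossings.
Only Delta has an odd count, so the point is inside Delta.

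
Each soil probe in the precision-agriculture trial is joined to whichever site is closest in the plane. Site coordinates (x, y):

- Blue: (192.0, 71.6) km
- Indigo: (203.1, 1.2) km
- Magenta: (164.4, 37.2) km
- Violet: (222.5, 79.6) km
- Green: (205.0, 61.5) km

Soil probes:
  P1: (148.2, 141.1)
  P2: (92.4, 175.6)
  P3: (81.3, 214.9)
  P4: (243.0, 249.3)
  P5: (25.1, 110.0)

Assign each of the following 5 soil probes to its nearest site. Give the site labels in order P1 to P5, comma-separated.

Blue, Blue, Blue, Violet, Magenta

P1 → Blue (d²=6748.69)
P2 → Blue (d²=20736.16)
P3 → Blue (d²=32789.38)
P4 → Violet (d²=29218.34)
P5 → Magenta (d²=24704.33)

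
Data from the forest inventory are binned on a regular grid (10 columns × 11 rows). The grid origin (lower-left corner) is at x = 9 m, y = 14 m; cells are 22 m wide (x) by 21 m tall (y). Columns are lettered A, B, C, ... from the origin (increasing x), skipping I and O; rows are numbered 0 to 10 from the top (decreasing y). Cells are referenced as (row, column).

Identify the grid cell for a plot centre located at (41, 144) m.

(4, B)

Column index: ⌊(41 − 9) / 22⌋ = ⌊1.455⌋ = 1 → column B
Row offset from origin: ⌊(144 − 14) / 21⌋ = ⌊6.190⌋ = 6 → row 4 (counted from top)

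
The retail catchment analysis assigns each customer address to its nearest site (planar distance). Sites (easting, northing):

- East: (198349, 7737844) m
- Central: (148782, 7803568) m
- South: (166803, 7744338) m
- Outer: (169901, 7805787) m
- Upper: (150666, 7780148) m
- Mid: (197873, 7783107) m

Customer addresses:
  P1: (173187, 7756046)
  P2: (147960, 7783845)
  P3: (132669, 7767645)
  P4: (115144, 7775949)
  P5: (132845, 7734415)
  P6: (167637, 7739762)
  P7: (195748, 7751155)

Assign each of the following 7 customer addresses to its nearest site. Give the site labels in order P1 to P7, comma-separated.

South, Upper, Upper, Upper, South, South, East

P1 → South (d²=177832720.00)
P2 → Upper (d²=20990245.00)
P3 → Upper (d²=480217018.00)
P4 → Upper (d²=1279444085.00)
P5 → South (d²=1251611693.00)
P6 → South (d²=21635332.00)
P7 → East (d²=183947922.00)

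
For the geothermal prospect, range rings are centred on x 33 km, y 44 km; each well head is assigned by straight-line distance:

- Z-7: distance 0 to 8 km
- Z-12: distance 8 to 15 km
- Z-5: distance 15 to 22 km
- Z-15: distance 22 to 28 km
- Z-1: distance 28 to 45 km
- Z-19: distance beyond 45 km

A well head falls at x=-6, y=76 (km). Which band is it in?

Distance = √((-6−33)² + (76−44)²) = √(1521.000 + 1024.000) = 50.448 km.
45 ≤ 50.448 < ∞ → Z-19.

Z-19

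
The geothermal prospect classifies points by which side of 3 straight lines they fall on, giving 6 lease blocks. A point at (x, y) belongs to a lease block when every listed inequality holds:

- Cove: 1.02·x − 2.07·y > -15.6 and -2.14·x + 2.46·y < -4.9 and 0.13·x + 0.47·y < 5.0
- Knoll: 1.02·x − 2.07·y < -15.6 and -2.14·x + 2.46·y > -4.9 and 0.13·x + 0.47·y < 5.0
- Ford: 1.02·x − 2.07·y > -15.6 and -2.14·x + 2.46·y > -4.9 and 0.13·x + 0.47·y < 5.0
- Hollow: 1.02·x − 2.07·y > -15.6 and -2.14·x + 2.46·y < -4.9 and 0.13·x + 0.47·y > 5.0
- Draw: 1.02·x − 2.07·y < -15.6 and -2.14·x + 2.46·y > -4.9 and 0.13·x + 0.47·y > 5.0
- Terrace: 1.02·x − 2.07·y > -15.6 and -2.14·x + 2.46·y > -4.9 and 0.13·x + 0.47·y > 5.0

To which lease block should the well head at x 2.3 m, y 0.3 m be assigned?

1.02·2.3 − 2.07·0.3 = 1.725, which is > -15.6
-2.14·2.3 + 2.46·0.3 = -4.184, which is > -4.9
0.13·2.3 + 0.47·0.3 = 0.440, which is < 5.0
This sign pattern matches Ford.

Ford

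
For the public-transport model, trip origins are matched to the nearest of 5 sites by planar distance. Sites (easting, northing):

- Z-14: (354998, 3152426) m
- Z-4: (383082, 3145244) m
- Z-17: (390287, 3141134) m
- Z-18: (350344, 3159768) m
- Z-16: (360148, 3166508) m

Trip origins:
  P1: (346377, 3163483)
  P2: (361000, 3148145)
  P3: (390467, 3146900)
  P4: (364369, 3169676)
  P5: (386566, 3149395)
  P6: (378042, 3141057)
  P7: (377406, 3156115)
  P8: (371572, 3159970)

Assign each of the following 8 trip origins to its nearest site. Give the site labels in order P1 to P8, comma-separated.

P1 → Z-18 (d²=29538314.00)
P2 → Z-14 (d²=54350965.00)
P3 → Z-17 (d²=33279156.00)
P4 → Z-16 (d²=27853065.00)
P5 → Z-4 (d²=29369057.00)
P6 → Z-4 (d²=42932569.00)
P7 → Z-4 (d²=150395617.00)
P8 → Z-16 (d²=173253220.00)

Z-18, Z-14, Z-17, Z-16, Z-4, Z-4, Z-4, Z-16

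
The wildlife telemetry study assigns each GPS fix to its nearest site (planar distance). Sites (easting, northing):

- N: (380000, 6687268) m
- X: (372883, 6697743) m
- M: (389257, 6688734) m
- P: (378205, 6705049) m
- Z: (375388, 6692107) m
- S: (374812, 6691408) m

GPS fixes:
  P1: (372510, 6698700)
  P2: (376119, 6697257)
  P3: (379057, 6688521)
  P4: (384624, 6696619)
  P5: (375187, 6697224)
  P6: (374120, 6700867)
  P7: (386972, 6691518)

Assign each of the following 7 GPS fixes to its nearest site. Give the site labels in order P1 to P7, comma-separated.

P1 → X (d²=1054978.00)
P2 → X (d²=10707892.00)
P3 → N (d²=2459258.00)
P4 → M (d²=83637914.00)
P5 → X (d²=5577777.00)
P6 → X (d²=11289545.00)
P7 → M (d²=12971881.00)

X, X, N, M, X, X, M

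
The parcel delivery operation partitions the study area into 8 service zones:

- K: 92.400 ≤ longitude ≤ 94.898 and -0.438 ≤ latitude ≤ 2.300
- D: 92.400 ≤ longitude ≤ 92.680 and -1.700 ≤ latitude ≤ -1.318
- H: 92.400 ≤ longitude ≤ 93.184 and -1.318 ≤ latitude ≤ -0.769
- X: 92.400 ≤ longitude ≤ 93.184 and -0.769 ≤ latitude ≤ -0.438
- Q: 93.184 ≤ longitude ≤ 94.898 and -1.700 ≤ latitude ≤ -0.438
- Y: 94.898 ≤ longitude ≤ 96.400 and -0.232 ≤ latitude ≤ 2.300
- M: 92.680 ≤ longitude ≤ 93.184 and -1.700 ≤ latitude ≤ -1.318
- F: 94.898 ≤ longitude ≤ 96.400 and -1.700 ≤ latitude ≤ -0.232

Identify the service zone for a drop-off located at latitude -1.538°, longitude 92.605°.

D

The point has longitude = 92.605 and latitude = -1.538.
Only D satisfies 92.400 ≤ longitude ≤ 92.680 and -1.700 ≤ latitude ≤ -1.318.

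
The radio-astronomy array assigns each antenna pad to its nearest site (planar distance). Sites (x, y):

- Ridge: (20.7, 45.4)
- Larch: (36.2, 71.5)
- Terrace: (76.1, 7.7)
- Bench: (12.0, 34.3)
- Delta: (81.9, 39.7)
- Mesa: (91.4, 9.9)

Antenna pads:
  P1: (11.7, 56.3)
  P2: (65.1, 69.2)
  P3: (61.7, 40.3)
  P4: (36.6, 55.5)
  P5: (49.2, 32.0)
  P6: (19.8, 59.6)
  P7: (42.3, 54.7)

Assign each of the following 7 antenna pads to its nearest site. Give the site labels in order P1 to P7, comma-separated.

P1 → Ridge (d²=199.81)
P2 → Larch (d²=840.50)
P3 → Delta (d²=408.40)
P4 → Larch (d²=256.16)
P5 → Ridge (d²=991.81)
P6 → Ridge (d²=202.45)
P7 → Larch (d²=319.45)

Ridge, Larch, Delta, Larch, Ridge, Ridge, Larch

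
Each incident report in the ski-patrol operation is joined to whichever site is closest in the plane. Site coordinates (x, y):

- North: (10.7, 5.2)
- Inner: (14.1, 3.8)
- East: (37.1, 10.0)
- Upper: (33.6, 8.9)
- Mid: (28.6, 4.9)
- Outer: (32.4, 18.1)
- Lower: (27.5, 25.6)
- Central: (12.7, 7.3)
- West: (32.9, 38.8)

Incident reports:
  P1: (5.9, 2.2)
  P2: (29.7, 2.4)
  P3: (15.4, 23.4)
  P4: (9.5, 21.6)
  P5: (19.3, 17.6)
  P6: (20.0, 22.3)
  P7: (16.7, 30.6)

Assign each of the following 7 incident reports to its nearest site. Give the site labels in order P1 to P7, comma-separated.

North, Mid, Lower, Central, Lower, Lower, Lower

P1 → North (d²=32.04)
P2 → Mid (d²=7.46)
P3 → Lower (d²=151.25)
P4 → Central (d²=214.73)
P5 → Lower (d²=131.24)
P6 → Lower (d²=67.14)
P7 → Lower (d²=141.64)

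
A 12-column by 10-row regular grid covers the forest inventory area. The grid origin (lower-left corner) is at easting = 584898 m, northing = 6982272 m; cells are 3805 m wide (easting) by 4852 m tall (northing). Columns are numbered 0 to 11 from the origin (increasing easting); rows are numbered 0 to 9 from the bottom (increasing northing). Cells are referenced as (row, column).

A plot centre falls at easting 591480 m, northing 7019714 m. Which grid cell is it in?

Column index: ⌊(591480 − 584898) / 3805⌋ = ⌊1.730⌋ = 1
Row offset from origin: ⌊(7019714 − 6982272) / 4852⌋ = ⌊7.717⌋ = 7 → row 7

(7, 1)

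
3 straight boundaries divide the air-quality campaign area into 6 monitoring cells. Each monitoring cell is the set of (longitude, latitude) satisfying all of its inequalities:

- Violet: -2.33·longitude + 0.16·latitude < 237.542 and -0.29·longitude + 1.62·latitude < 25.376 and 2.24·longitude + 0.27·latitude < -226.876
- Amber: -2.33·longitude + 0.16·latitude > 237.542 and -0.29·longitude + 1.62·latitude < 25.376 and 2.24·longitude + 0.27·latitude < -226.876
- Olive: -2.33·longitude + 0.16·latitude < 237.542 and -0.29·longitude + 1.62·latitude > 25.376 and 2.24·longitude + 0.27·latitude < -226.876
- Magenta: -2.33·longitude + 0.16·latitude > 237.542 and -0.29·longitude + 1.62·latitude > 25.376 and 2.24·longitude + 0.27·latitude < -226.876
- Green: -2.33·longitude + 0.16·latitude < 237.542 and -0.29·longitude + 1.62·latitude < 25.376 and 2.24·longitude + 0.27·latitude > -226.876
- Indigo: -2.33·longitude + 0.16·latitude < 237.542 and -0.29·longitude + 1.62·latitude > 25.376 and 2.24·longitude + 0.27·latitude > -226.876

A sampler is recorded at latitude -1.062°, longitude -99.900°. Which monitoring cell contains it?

-2.33·-99.900 + 0.16·-1.062 = 232.597, which is < 237.542
-0.29·-99.900 + 1.62·-1.062 = 27.251, which is > 25.376
2.24·-99.900 + 0.27·-1.062 = -224.063, which is > -226.876
This sign pattern matches Indigo.

Indigo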